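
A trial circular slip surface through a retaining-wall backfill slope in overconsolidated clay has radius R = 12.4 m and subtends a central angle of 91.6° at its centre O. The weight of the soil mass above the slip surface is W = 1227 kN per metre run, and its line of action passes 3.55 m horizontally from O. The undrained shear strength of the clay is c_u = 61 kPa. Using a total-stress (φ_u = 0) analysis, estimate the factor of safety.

FS = 3.44

Taking moments about the centre O, the resisting moment is provided by the undrained shear strength acting along the arc:
Arc length L_a = R·θ = 12.4·(91.6°·π/180) = 12.4·1.5987 = 19.82 m
M_R = c_u·L_a·R = 61·19.82·12.4 = 14995.0 kN·m/m
M_D = W·d = 1227·3.55 = 4355.8 kN·m/m
FS = M_R / M_D = 14995.0 / 4355.8 = 3.442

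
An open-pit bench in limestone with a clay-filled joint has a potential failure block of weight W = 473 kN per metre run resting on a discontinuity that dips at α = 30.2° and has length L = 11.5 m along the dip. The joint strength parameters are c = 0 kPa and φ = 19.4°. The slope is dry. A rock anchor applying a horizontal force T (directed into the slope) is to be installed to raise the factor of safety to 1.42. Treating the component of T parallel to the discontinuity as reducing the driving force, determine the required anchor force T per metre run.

Resolving forces along and normal to the sliding plane, with the horizontal anchor force T adding T·sinα to the effective normal force and T·cosα acting up the plane against the driving force:
FS = [cL + (W cosα + T sinα) tanφ] / [W sinα − T cosα]
Without the anchor: N' = 408.8 kN/m, driving T_d = 237.9 kN/m, resisting R = 0·11.5 + 408.8·tan19.4° = 144.0 kN/m, FS = 0.61.
Setting FS = 1.42 and solving for T:
1.42·(237.9 − T cos30.2°) = 144.0 + T sin30.2°·tan19.4°
T·(sin30.2°·tan19.4° + 1.42·cos30.2°) = 1.42·237.9 − 144.0
T·(0.5030·0.3522 + 1.42·0.8643) = 337.9 − 144.0 = 193.9
T·1.4044 = 193.9
T = 138.1 kN/m

T = 138 kN/m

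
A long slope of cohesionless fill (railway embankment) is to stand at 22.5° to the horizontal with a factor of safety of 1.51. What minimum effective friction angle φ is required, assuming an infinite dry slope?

FS = tanφ/tanβ ⇒ tanφ = FS · tanβ = 1.51 · tan22.5° = 0.6255
φ = arctan(0.6255) = 32.02°

φ = 32.0°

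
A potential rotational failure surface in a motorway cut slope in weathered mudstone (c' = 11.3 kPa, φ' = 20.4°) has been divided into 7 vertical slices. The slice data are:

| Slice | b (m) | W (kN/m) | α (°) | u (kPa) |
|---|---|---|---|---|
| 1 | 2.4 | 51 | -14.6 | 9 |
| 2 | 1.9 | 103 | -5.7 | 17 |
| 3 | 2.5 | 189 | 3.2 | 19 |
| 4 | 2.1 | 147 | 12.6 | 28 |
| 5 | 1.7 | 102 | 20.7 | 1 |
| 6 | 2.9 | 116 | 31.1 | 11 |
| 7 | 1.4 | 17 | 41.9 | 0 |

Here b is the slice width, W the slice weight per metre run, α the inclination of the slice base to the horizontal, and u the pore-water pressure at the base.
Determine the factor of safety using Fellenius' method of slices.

FS = 2.87

Ordinary method of slices: FS = Σ[c'·Δl_i + (W_i cosα_i − u_i·Δl_i)·tanφ'] / Σ W_i sinα_i, with Δl_i = b_i / cosα_i.
Slice 1: Δl = 2.4/cos(-14.6°) = 2.480 m; N'_1 = 51·cos(-14.6°) − 9·2.480 = 27.0; c'Δl = 28.02; W sinα = -12.9
Slice 2: Δl = 1.9/cos(-5.7°) = 1.909 m; N'_2 = 103·cos(-5.7°) − 17·1.909 = 70.0; c'Δl = 21.58; W sinα = -10.2
Slice 3: Δl = 2.5/cos3.2° = 2.504 m; N'_3 = 189·cos3.2° − 19·2.504 = 141.1; c'Δl = 28.29; W sinα = 10.6
Slice 4: Δl = 2.1/cos12.6° = 2.152 m; N'_4 = 147·cos12.6° − 28·2.152 = 83.2; c'Δl = 24.32; W sinα = 32.1
Slice 5: Δl = 1.7/cos20.7° = 1.817 m; N'_5 = 102·cos20.7° − 1·1.817 = 93.6; c'Δl = 20.54; W sinα = 36.1
Slice 6: Δl = 2.9/cos31.1° = 3.387 m; N'_6 = 116·cos31.1° − 11·3.387 = 62.1; c'Δl = 38.27; W sinα = 59.9
Slice 7: Δl = 1.4/cos41.9° = 1.881 m; N'_7 = 17·cos41.9° − 0·1.881 = 12.7; c'Δl = 21.25; W sinα = 11.4
Σc'Δl = 182.3 kN/m; ΣN' = 489.7 kN/m; ΣW sinα = 126.9 kN/m
Resisting = 182.3 + 489.7·tan20.4° = 182.3 + 182.1 = 364.4 kN/m
FS = 364.4 / 126.9 = 2.873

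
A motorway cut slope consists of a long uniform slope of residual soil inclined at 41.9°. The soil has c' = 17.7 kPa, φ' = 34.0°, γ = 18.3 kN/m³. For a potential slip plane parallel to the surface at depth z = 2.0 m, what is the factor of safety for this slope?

For an infinite slope with a slip plane parallel to the surface (no pore pressure): FS = [c' + γz cos²β tanφ'] / [γz sinβ cosβ].
γz = 18.3·2.0 = 36.60 kN/m²
Numerator = 17.7 + 36.60·cos²41.9°·tan34.0° = 17.7 + 36.60·0.5540·0.6745 = 31.377 kPa
Denominator = 36.60·sin41.9°·cos41.9° = 36.60·0.6678·0.7443 = 18.193 kPa
FS = 31.377 / 18.193 = 1.725

FS = 1.72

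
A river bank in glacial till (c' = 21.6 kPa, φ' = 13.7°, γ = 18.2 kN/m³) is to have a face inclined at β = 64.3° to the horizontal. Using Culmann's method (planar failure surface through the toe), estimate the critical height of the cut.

Culmann's analysis gives the critical failure plane at α_cr = (β + φ')/2 = (64.3 + 13.7)/2 = 39.0°, and the critical height
H_c = (4c'/γ) · sinβ cosφ' / [1 − cos(β − φ')]
    = (4·21.6/18.2) · sin64.3°·cos13.7° / [1 − cos(50.6°)]
    = 4.747 · 0.9011·0.9715 / [1 − 0.6347]
    = 4.747 · 0.8754 / 0.3653
    = 11.38 m

H_c = 11.38 m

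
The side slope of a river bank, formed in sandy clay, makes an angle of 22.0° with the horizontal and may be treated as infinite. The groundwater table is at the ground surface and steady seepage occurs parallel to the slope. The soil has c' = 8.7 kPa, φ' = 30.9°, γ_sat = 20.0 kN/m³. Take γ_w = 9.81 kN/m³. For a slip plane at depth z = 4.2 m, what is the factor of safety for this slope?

FS = 1.05

With seepage parallel to the slope and the water table at the surface, the effective normal stress on the slip plane uses the buoyant unit weight γ' = γ_sat − γ_w while the driving shear stress uses γ_sat:
FS = [c' + γ' z cos²β tanφ'] / [γ_sat z sinβ cosβ]
γ' = 20.0 − 9.81 = 10.19 kN/m³
Numerator = 8.7 + 10.19·4.2·cos²22.0°·tan30.9° = 8.7 + 10.19·4.2·0.8597·0.5985 = 30.720 kPa
Denominator = 20.0·4.2·sin22.0°·cos22.0° = 20.0·4.2·0.3746·0.9272 = 29.176 kPa
FS = 30.720 / 29.176 = 1.053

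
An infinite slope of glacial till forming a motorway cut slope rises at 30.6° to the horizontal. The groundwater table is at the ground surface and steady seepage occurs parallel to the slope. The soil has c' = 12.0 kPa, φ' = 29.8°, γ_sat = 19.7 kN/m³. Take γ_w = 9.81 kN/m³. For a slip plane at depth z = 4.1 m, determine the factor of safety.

FS = 0.83

With seepage parallel to the slope and the water table at the surface, the effective normal stress on the slip plane uses the buoyant unit weight γ' = γ_sat − γ_w while the driving shear stress uses γ_sat:
FS = [c' + γ' z cos²β tanφ'] / [γ_sat z sinβ cosβ]
γ' = 19.7 − 9.81 = 9.89 kN/m³
Numerator = 12.0 + 9.89·4.1·cos²30.6°·tan29.8° = 12.0 + 9.89·4.1·0.7409·0.5727 = 29.205 kPa
Denominator = 19.7·4.1·sin30.6°·cos30.6° = 19.7·4.1·0.5090·0.8607 = 35.390 kPa
FS = 29.205 / 35.390 = 0.825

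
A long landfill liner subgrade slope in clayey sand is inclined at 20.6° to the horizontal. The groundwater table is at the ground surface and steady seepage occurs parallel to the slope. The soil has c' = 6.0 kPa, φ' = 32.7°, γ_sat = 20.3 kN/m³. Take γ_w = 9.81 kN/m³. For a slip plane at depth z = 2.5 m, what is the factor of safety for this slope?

With seepage parallel to the slope and the water table at the surface, the effective normal stress on the slip plane uses the buoyant unit weight γ' = γ_sat − γ_w while the driving shear stress uses γ_sat:
FS = [c' + γ' z cos²β tanφ'] / [γ_sat z sinβ cosβ]
γ' = 20.3 − 9.81 = 10.49 kN/m³
Numerator = 6.0 + 10.49·2.5·cos²20.6°·tan32.7° = 6.0 + 10.49·2.5·0.8762·0.6420 = 20.752 kPa
Denominator = 20.3·2.5·sin20.6°·cos20.6° = 20.3·2.5·0.3518·0.9361 = 16.714 kPa
FS = 20.752 / 16.714 = 1.242

FS = 1.24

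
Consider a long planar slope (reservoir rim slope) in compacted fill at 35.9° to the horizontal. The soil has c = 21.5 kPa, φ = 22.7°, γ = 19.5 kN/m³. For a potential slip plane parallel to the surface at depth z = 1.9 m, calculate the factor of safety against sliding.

FS = 1.80

For an infinite slope with a slip plane parallel to the surface (no pore pressure): FS = [c + γz cos²β tanφ] / [γz sinβ cosβ].
γz = 19.5·1.9 = 37.05 kN/m²
Numerator = 21.5 + 37.05·cos²35.9°·tan22.7° = 21.5 + 37.05·0.6562·0.4183 = 31.670 kPa
Denominator = 37.05·sin35.9°·cos35.9° = 37.05·0.5864·0.8100 = 17.598 kPa
FS = 31.670 / 17.598 = 1.800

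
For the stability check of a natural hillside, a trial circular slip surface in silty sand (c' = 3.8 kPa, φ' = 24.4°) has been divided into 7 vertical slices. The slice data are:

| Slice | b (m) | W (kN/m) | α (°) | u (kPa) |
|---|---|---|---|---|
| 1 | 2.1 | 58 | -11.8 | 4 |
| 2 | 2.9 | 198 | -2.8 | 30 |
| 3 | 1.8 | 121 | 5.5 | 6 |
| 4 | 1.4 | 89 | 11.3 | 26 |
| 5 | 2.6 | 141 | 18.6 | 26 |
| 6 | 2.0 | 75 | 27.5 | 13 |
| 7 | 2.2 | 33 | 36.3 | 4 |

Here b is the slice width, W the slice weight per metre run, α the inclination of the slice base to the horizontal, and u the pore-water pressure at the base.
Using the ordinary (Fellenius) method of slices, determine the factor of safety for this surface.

Ordinary method of slices: FS = Σ[c'·Δl_i + (W_i cosα_i − u_i·Δl_i)·tanφ'] / Σ W_i sinα_i, with Δl_i = b_i / cosα_i.
Slice 1: Δl = 2.1/cos(-11.8°) = 2.145 m; N'_1 = 58·cos(-11.8°) − 4·2.145 = 48.2; c'Δl = 8.15; W sinα = -11.9
Slice 2: Δl = 2.9/cos(-2.8°) = 2.903 m; N'_2 = 198·cos(-2.8°) − 30·2.903 = 110.7; c'Δl = 11.03; W sinα = -9.7
Slice 3: Δl = 1.8/cos5.5° = 1.808 m; N'_3 = 121·cos5.5° − 6·1.808 = 109.6; c'Δl = 6.87; W sinα = 11.6
Slice 4: Δl = 1.4/cos11.3° = 1.428 m; N'_4 = 89·cos11.3° − 26·1.428 = 50.2; c'Δl = 5.43; W sinα = 17.4
Slice 5: Δl = 2.6/cos18.6° = 2.743 m; N'_5 = 141·cos18.6° − 26·2.743 = 62.3; c'Δl = 10.42; W sinα = 45.0
Slice 6: Δl = 2.0/cos27.5° = 2.255 m; N'_6 = 75·cos27.5° − 13·2.255 = 37.2; c'Δl = 8.57; W sinα = 34.6
Slice 7: Δl = 2.2/cos36.3° = 2.730 m; N'_7 = 33·cos36.3° − 4·2.730 = 15.7; c'Δl = 10.37; W sinα = 19.5
Σc'Δl = 60.8 kN/m; ΣN' = 433.8 kN/m; ΣW sinα = 106.6 kN/m
Resisting = 60.8 + 433.8·tan24.4° = 60.8 + 196.8 = 257.6 kN/m
FS = 257.6 / 106.6 = 2.416

FS = 2.42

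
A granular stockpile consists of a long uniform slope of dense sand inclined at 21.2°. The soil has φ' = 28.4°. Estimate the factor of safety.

FS = 1.39

For a dry cohesionless infinite slope the factor of safety is FS = tanφ' / tanβ.
FS = tan28.4° / tan21.2° = 0.5407 / 0.3879 = 1.394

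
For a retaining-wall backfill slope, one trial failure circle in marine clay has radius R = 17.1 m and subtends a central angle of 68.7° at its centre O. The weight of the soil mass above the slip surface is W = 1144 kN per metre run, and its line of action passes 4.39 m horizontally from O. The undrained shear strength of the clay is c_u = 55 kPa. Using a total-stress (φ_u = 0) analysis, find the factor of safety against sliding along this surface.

FS = 3.84

Taking moments about the centre O, the resisting moment is provided by the undrained shear strength acting along the arc:
Arc length L_a = R·θ = 17.1·(68.7°·π/180) = 17.1·1.1990 = 20.50 m
M_R = c_u·L_a·R = 55·20.50·17.1 = 19283.6 kN·m/m
M_D = W·d = 1144·4.39 = 5022.2 kN·m/m
FS = M_R / M_D = 19283.6 / 5022.2 = 3.840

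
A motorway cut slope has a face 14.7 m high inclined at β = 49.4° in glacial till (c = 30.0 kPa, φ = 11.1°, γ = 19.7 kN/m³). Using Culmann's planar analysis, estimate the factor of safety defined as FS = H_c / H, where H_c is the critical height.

H_c = (4c/γ) · sinβ cosφ / [1 − cos(β − φ)]
    = (4·30.0/19.7) · sin49.4°·cos11.1° / [1 − cos38.3°]
    = 6.091 · 0.7451 / 0.2152 = 21.09 m
FS = H_c / H = 21.09 / 14.7 = 1.435

FS = 1.43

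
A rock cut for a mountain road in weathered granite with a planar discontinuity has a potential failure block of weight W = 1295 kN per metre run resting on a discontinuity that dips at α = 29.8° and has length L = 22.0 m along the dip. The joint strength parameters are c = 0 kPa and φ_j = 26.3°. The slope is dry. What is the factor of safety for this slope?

Resolving the block weight along and normal to the plane and applying the Mohr–Coulomb strength on the joint:
N' = W cosα = 1295·cos29.8° = 1123.8 kN/m
Driving force T = W sinα = 1295·sin29.8° = 643.6 kN/m
Resisting force R = c·L + N'·tanφ_j = 0·22.0 + 1123.8·tan26.3° = 0.0 + 555.4 = 555.4 kN/m
FS = R / T = 555.4 / 643.6 = 0.863

FS = 0.86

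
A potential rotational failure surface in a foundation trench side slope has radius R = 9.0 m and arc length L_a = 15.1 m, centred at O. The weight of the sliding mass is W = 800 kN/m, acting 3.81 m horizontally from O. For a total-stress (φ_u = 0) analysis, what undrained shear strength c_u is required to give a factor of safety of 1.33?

FS = c_u·L_a·R / (W·d), so c_u = FS·W·d / (L_a·R).
c_u = 1.33·800·3.81 / (15.10·9.0) = 4053.8 / 135.90 = 29.83 kPa

c_u = 29.8 kPa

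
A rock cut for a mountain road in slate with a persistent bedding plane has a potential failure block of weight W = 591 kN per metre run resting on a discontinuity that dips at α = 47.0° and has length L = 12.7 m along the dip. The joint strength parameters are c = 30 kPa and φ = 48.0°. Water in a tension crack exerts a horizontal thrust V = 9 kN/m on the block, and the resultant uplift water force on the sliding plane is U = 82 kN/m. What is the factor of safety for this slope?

Resolving the block weight along and normal to the plane and applying the Mohr–Coulomb strength on the joint:
N' = W cosα − U − V sinα = 591·cos47.0° − 82 − 9·sin47.0° = 314.5 kN/m
Driving force T = W sinα + V cosα = 591·sin47.0° + 9·cos47.0° = 438.4 kN/m
Resisting force R = c·L + N'·tanφ = 30·12.7 + 314.5·tan48.0° = 381.0 + 349.3 = 730.3 kN/m
FS = R / T = 730.3 / 438.4 = 1.666

FS = 1.67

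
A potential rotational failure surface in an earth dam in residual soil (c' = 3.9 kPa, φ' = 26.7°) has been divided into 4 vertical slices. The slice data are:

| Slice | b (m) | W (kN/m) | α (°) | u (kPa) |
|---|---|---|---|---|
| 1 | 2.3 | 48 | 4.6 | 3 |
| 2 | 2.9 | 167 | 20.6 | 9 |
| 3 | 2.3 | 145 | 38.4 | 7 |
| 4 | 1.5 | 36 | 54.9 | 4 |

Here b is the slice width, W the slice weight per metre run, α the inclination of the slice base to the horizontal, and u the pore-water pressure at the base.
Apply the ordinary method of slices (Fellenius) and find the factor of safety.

FS = 0.99

Ordinary method of slices: FS = Σ[c'·Δl_i + (W_i cosα_i − u_i·Δl_i)·tanφ'] / Σ W_i sinα_i, with Δl_i = b_i / cosα_i.
Slice 1: Δl = 2.3/cos4.6° = 2.307 m; N'_1 = 48·cos4.6° − 3·2.307 = 40.9; c'Δl = 9.00; W sinα = 3.8
Slice 2: Δl = 2.9/cos20.6° = 3.098 m; N'_2 = 167·cos20.6° − 9·3.098 = 128.4; c'Δl = 12.08; W sinα = 58.8
Slice 3: Δl = 2.3/cos38.4° = 2.935 m; N'_3 = 145·cos38.4° − 7·2.935 = 93.1; c'Δl = 11.45; W sinα = 90.1
Slice 4: Δl = 1.5/cos54.9° = 2.609 m; N'_4 = 36·cos54.9° − 4·2.609 = 10.3; c'Δl = 10.17; W sinα = 29.5
Σc'Δl = 42.7 kN/m; ΣN' = 272.7 kN/m; ΣW sinα = 182.1 kN/m
Resisting = 42.7 + 272.7·tan26.7° = 42.7 + 137.2 = 179.9 kN/m
FS = 179.9 / 182.1 = 0.988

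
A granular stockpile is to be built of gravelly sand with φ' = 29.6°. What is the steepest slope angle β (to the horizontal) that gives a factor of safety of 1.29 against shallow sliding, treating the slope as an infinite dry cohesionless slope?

For an infinite dry cohesionless slope FS = tanφ'/tanβ, so tanβ = tanφ' / FS.
tanβ = tan29.6° / 1.29 = 0.5681 / 1.29 = 0.4404
β = arctan(0.4404) = 23.77°

β = 23.8°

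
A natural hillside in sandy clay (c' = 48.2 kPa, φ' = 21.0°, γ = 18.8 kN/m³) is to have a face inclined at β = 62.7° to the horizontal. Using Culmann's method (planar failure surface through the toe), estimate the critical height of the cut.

Culmann's analysis gives the critical failure plane at α_cr = (β + φ')/2 = (62.7 + 21.0)/2 = 41.9°, and the critical height
H_c = (4c'/γ) · sinβ cosφ' / [1 − cos(β − φ')]
    = (4·48.2/18.8) · sin62.7°·cos21.0° / [1 − cos(41.7°)]
    = 10.255 · 0.8886·0.9336 / [1 − 0.7466]
    = 10.255 · 0.8296 / 0.2534
    = 33.58 m

H_c = 33.58 m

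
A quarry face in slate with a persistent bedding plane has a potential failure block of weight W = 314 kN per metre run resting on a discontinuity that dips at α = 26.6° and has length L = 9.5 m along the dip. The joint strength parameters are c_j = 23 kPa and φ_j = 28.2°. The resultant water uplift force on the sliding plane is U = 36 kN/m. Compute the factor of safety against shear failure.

FS = 2.49

Resolving the block weight along and normal to the plane and applying the Mohr–Coulomb strength on the joint:
N' = W cosα − U = 314·cos26.6° − 36 = 244.8 kN/m
Driving force T = W sinα = 314·sin26.6° = 140.6 kN/m
Resisting force R = c_j·L + N'·tanφ_j = 23·9.5 + 244.8·tan28.2° = 218.5 + 131.2 = 349.7 kN/m
FS = R / T = 349.7 / 140.6 = 2.488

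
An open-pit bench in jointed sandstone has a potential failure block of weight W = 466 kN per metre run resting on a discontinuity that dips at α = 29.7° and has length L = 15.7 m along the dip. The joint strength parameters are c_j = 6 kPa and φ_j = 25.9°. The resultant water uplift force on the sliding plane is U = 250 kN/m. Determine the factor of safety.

FS = 0.73

Resolving the block weight along and normal to the plane and applying the Mohr–Coulomb strength on the joint:
N' = W cosα − U = 466·cos29.7° − 250 = 154.8 kN/m
Driving force T = W sinα = 466·sin29.7° = 230.9 kN/m
Resisting force R = c_j·L + N'·tanφ_j = 6·15.7 + 154.8·tan25.9° = 94.2 + 75.2 = 169.4 kN/m
FS = R / T = 169.4 / 230.9 = 0.734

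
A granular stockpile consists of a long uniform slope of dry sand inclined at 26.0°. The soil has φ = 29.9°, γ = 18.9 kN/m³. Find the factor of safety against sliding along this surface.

FS = 1.18

For a dry cohesionless infinite slope the factor of safety is FS = tanφ / tanβ.
FS = tan29.9° / tan26.0° = 0.5750 / 0.4877 = 1.179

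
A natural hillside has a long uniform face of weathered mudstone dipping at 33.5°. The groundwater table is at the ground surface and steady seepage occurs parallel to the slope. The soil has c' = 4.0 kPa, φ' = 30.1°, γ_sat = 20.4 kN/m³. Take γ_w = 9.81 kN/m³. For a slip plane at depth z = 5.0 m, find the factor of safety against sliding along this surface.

FS = 0.54

With seepage parallel to the slope and the water table at the surface, the effective normal stress on the slip plane uses the buoyant unit weight γ' = γ_sat − γ_w while the driving shear stress uses γ_sat:
FS = [c' + γ' z cos²β tanφ'] / [γ_sat z sinβ cosβ]
γ' = 20.4 − 9.81 = 10.59 kN/m³
Numerator = 4.0 + 10.59·5.0·cos²33.5°·tan30.1° = 4.0 + 10.59·5.0·0.6954·0.5797 = 25.344 kPa
Denominator = 20.4·5.0·sin33.5°·cos33.5° = 20.4·5.0·0.5519·0.8339 = 46.946 kPa
FS = 25.344 / 46.946 = 0.540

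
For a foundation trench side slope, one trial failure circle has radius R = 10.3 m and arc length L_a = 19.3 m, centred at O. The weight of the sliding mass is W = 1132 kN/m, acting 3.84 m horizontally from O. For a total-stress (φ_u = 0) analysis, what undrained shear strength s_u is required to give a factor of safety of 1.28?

FS = s_u·L_a·R / (W·d), so s_u = FS·W·d / (L_a·R).
s_u = 1.28·1132·3.84 / (19.30·10.3) = 5564.0 / 198.79 = 27.99 kPa

s_u = 28.0 kPa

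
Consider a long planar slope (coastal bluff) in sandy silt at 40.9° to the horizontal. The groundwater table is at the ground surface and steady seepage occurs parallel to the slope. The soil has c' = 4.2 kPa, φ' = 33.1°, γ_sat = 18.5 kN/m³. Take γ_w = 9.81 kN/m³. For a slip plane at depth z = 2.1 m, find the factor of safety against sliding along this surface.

With seepage parallel to the slope and the water table at the surface, the effective normal stress on the slip plane uses the buoyant unit weight γ' = γ_sat − γ_w while the driving shear stress uses γ_sat:
FS = [c' + γ' z cos²β tanφ'] / [γ_sat z sinβ cosβ]
γ' = 18.5 − 9.81 = 8.69 kN/m³
Numerator = 4.2 + 8.69·2.1·cos²40.9°·tan33.1° = 4.2 + 8.69·2.1·0.5713·0.6519 = 10.997 kPa
Denominator = 18.5·2.1·sin40.9°·cos40.9° = 18.5·2.1·0.6547·0.7559 = 19.226 kPa
FS = 10.997 / 19.226 = 0.572

FS = 0.57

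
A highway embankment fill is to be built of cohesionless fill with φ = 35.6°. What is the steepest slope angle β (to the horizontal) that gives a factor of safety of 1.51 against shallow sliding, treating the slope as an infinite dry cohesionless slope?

β = 25.4°

For an infinite dry cohesionless slope FS = tanφ/tanβ, so tanβ = tanφ / FS.
tanβ = tan35.6° / 1.51 = 0.7159 / 1.51 = 0.4741
β = arctan(0.4741) = 25.37°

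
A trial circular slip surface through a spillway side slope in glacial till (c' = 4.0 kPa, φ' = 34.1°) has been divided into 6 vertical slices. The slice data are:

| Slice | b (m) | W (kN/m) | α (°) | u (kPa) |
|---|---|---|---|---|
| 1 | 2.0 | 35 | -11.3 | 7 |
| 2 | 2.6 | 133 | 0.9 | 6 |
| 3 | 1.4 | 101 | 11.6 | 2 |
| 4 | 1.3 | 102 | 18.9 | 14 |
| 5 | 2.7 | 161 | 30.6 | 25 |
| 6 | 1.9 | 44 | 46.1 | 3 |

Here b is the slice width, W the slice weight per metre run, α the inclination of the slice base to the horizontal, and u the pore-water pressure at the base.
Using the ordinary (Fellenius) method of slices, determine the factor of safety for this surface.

FS = 1.97

Ordinary method of slices: FS = Σ[c'·Δl_i + (W_i cosα_i − u_i·Δl_i)·tanφ'] / Σ W_i sinα_i, with Δl_i = b_i / cosα_i.
Slice 1: Δl = 2.0/cos(-11.3°) = 2.040 m; N'_1 = 35·cos(-11.3°) − 7·2.040 = 20.0; c'Δl = 8.16; W sinα = -6.9
Slice 2: Δl = 2.6/cos0.9° = 2.600 m; N'_2 = 133·cos0.9° − 6·2.600 = 117.4; c'Δl = 10.40; W sinα = 2.1
Slice 3: Δl = 1.4/cos11.6° = 1.429 m; N'_3 = 101·cos11.6° − 2·1.429 = 96.1; c'Δl = 5.72; W sinα = 20.3
Slice 4: Δl = 1.3/cos18.9° = 1.374 m; N'_4 = 102·cos18.9° − 14·1.374 = 77.3; c'Δl = 5.50; W sinα = 33.0
Slice 5: Δl = 2.7/cos30.6° = 3.137 m; N'_5 = 161·cos30.6° − 25·3.137 = 60.2; c'Δl = 12.55; W sinα = 82.0
Slice 6: Δl = 1.9/cos46.1° = 2.740 m; N'_6 = 44·cos46.1° − 3·2.740 = 22.3; c'Δl = 10.96; W sinα = 31.7
Σc'Δl = 53.3 kN/m; ΣN' = 393.2 kN/m; ΣW sinα = 162.2 kN/m
Resisting = 53.3 + 393.2·tan34.1° = 53.3 + 266.2 = 319.5 kN/m
FS = 319.5 / 162.2 = 1.969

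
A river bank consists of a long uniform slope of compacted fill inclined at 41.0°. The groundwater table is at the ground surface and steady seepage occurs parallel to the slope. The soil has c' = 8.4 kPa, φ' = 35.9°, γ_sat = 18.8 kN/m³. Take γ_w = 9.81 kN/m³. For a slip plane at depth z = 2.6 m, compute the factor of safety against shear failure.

FS = 0.75

With seepage parallel to the slope and the water table at the surface, the effective normal stress on the slip plane uses the buoyant unit weight γ' = γ_sat − γ_w while the driving shear stress uses γ_sat:
FS = [c' + γ' z cos²β tanφ'] / [γ_sat z sinβ cosβ]
γ' = 18.8 − 9.81 = 8.99 kN/m³
Numerator = 8.4 + 8.99·2.6·cos²41.0°·tan35.9° = 8.4 + 8.99·2.6·0.5696·0.7239 = 18.037 kPa
Denominator = 18.8·2.6·sin41.0°·cos41.0° = 18.8·2.6·0.6561·0.7547 = 24.202 kPa
FS = 18.037 / 24.202 = 0.745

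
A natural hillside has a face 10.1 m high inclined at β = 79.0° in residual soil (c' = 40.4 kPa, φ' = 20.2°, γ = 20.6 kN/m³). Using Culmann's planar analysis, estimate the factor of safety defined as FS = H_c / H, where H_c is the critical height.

H_c = (4c'/γ) · sinβ cosφ' / [1 − cos(β − φ')]
    = (4·40.4/20.6) · sin79.0°·cos20.2° / [1 − cos58.8°]
    = 7.845 · 0.9213 / 0.4820 = 14.99 m
FS = H_c / H = 14.99 / 10.1 = 1.485

FS = 1.48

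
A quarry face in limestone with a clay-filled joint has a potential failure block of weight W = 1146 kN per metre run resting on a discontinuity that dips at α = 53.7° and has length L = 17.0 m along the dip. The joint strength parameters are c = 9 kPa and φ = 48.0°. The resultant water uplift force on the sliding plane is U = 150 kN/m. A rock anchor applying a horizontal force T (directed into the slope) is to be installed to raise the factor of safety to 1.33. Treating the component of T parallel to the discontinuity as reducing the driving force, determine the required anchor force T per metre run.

T = 290 kN/m

Resolving forces along and normal to the sliding plane, with the horizontal anchor force T adding T·sinα to the effective normal force and T·cosα acting up the plane against the driving force:
FS = [cL + (W cosα − U + T sinα) tanφ] / [W sinα − T cosα]
Without the anchor: N' = 528.4 kN/m, driving T_d = 923.6 kN/m, resisting R = 9·17.0 + 528.4·tan48.0° = 739.9 kN/m, FS = 0.80.
Setting FS = 1.33 and solving for T:
1.33·(923.6 − T cos53.7°) = 739.9 + T sin53.7°·tan48.0°
T·(sin53.7°·tan48.0° + 1.33·cos53.7°) = 1.33·923.6 − 739.9
T·(0.8059·1.1106 + 1.33·0.5920) = 1228.4 − 739.9 = 488.5
T·1.6825 = 488.5
T = 290.3 kN/m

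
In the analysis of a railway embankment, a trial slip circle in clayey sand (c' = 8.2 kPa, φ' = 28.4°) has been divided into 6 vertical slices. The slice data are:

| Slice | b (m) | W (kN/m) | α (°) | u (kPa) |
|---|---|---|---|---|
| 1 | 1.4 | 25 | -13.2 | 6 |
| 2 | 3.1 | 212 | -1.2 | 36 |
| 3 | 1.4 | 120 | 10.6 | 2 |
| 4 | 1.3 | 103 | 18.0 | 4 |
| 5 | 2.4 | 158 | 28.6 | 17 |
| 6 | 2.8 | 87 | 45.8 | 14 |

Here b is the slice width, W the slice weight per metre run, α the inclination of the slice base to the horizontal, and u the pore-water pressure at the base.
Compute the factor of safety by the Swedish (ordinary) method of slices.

Ordinary method of slices: FS = Σ[c'·Δl_i + (W_i cosα_i − u_i·Δl_i)·tanφ'] / Σ W_i sinα_i, with Δl_i = b_i / cosα_i.
Slice 1: Δl = 1.4/cos(-13.2°) = 1.438 m; N'_1 = 25·cos(-13.2°) − 6·1.438 = 15.7; c'Δl = 11.79; W sinα = -5.7
Slice 2: Δl = 3.1/cos(-1.2°) = 3.101 m; N'_2 = 212·cos(-1.2°) − 36·3.101 = 100.3; c'Δl = 25.43; W sinα = -4.4
Slice 3: Δl = 1.4/cos10.6° = 1.424 m; N'_3 = 120·cos10.6° − 2·1.424 = 115.1; c'Δl = 11.68; W sinα = 22.1
Slice 4: Δl = 1.3/cos18.0° = 1.367 m; N'_4 = 103·cos18.0° − 4·1.367 = 92.5; c'Δl = 11.21; W sinα = 31.8
Slice 5: Δl = 2.4/cos28.6° = 2.734 m; N'_5 = 158·cos28.6° − 17·2.734 = 92.3; c'Δl = 22.42; W sinα = 75.6
Slice 6: Δl = 2.8/cos45.8° = 4.016 m; N'_6 = 87·cos45.8° − 14·4.016 = 4.4; c'Δl = 32.93; W sinα = 62.4
Σc'Δl = 115.5 kN/m; ΣN' = 420.3 kN/m; ΣW sinα = 181.8 kN/m
Resisting = 115.5 + 420.3·tan28.4° = 115.5 + 227.3 = 342.7 kN/m
FS = 342.7 / 181.8 = 1.886

FS = 1.89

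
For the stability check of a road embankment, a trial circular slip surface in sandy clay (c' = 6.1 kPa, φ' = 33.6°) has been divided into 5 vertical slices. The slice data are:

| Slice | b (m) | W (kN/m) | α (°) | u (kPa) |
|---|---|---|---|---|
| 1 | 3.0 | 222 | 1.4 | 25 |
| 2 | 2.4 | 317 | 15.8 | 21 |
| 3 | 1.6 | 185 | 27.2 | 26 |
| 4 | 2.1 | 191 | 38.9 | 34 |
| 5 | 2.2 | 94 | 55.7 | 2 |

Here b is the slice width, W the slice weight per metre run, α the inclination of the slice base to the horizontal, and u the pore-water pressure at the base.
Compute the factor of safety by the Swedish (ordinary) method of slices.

FS = 1.33

Ordinary method of slices: FS = Σ[c'·Δl_i + (W_i cosα_i − u_i·Δl_i)·tanφ'] / Σ W_i sinα_i, with Δl_i = b_i / cosα_i.
Slice 1: Δl = 3.0/cos1.4° = 3.001 m; N'_1 = 222·cos1.4° − 25·3.001 = 146.9; c'Δl = 18.31; W sinα = 5.4
Slice 2: Δl = 2.4/cos15.8° = 2.494 m; N'_2 = 317·cos15.8° − 21·2.494 = 252.6; c'Δl = 15.21; W sinα = 86.3
Slice 3: Δl = 1.6/cos27.2° = 1.799 m; N'_3 = 185·cos27.2° − 26·1.799 = 117.8; c'Δl = 10.97; W sinα = 84.6
Slice 4: Δl = 2.1/cos38.9° = 2.698 m; N'_4 = 191·cos38.9° − 34·2.698 = 56.9; c'Δl = 16.46; W sinα = 119.9
Slice 5: Δl = 2.2/cos55.7° = 3.904 m; N'_5 = 94·cos55.7° − 2·3.904 = 45.2; c'Δl = 23.81; W sinα = 77.7
Σc'Δl = 84.8 kN/m; ΣN' = 619.4 kN/m; ΣW sinα = 373.9 kN/m
Resisting = 84.8 + 619.4·tan33.6° = 84.8 + 411.5 = 496.3 kN/m
FS = 496.3 / 373.9 = 1.327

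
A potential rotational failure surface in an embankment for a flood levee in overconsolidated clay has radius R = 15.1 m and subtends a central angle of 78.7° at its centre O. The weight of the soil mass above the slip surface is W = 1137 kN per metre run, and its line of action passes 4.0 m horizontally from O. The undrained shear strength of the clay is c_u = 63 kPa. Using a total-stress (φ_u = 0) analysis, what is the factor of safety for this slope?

FS = 4.34

Taking moments about the centre O, the resisting moment is provided by the undrained shear strength acting along the arc:
Arc length L_a = R·θ = 15.1·(78.7°·π/180) = 15.1·1.3736 = 20.74 m
M_R = c_u·L_a·R = 63·20.74·15.1 = 19730.9 kN·m/m
M_D = W·d = 1137·4.0 = 4548.0 kN·m/m
FS = M_R / M_D = 19730.9 / 4548.0 = 4.338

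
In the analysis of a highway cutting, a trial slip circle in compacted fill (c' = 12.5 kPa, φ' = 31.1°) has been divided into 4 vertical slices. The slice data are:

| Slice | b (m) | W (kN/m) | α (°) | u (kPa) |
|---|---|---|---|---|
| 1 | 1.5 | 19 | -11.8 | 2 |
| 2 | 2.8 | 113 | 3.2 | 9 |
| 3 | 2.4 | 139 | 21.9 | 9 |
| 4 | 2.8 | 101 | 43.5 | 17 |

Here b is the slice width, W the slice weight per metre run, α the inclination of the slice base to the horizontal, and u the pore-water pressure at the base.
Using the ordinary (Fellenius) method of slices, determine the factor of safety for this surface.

FS = 2.14

Ordinary method of slices: FS = Σ[c'·Δl_i + (W_i cosα_i − u_i·Δl_i)·tanφ'] / Σ W_i sinα_i, with Δl_i = b_i / cosα_i.
Slice 1: Δl = 1.5/cos(-11.8°) = 1.532 m; N'_1 = 19·cos(-11.8°) − 2·1.532 = 15.5; c'Δl = 19.15; W sinα = -3.9
Slice 2: Δl = 2.8/cos3.2° = 2.804 m; N'_2 = 113·cos3.2° − 9·2.804 = 87.6; c'Δl = 35.05; W sinα = 6.3
Slice 3: Δl = 2.4/cos21.9° = 2.587 m; N'_3 = 139·cos21.9° − 9·2.587 = 105.7; c'Δl = 32.33; W sinα = 51.8
Slice 4: Δl = 2.8/cos43.5° = 3.860 m; N'_4 = 101·cos43.5° − 17·3.860 = 7.6; c'Δl = 48.25; W sinα = 69.5
Σc'Δl = 134.8 kN/m; ΣN' = 216.4 kN/m; ΣW sinα = 123.8 kN/m
Resisting = 134.8 + 216.4·tan31.1° = 134.8 + 130.6 = 265.4 kN/m
FS = 265.4 / 123.8 = 2.144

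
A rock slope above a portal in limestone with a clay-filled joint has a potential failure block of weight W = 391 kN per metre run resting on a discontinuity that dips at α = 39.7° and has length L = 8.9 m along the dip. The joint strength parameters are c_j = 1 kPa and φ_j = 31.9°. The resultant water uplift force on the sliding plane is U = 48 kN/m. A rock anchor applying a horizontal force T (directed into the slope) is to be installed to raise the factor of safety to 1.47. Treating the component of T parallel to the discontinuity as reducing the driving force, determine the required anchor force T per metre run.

Resolving forces along and normal to the sliding plane, with the horizontal anchor force T adding T·sinα to the effective normal force and T·cosα acting up the plane against the driving force:
FS = [c_jL + (W cosα − U + T sinα) tanφ_j] / [W sinα − T cosα]
Without the anchor: N' = 252.8 kN/m, driving T_d = 249.8 kN/m, resisting R = 1·8.9 + 252.8·tan31.9° = 166.3 kN/m, FS = 0.67.
Setting FS = 1.47 and solving for T:
1.47·(249.8 − T cos39.7°) = 166.3 + T sin39.7°·tan31.9°
T·(sin39.7°·tan31.9° + 1.47·cos39.7°) = 1.47·249.8 − 166.3
T·(0.6388·0.6224 + 1.47·0.7694) = 367.1 − 166.3 = 200.9
T·1.5286 = 200.9
T = 131.4 kN/m

T = 131 kN/m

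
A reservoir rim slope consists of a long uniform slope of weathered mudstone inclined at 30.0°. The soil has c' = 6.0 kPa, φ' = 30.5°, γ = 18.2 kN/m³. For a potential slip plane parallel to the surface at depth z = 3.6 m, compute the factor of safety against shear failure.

For an infinite slope with a slip plane parallel to the surface (no pore pressure): FS = [c' + γz cos²β tanφ'] / [γz sinβ cosβ].
γz = 18.2·3.6 = 65.52 kN/m²
Numerator = 6.0 + 65.52·cos²30.0°·tan30.5° = 6.0 + 65.52·0.7500·0.5890 = 34.946 kPa
Denominator = 65.52·sin30.0°·cos30.0° = 65.52·0.5000·0.8660 = 28.371 kPa
FS = 34.946 / 28.371 = 1.232

FS = 1.23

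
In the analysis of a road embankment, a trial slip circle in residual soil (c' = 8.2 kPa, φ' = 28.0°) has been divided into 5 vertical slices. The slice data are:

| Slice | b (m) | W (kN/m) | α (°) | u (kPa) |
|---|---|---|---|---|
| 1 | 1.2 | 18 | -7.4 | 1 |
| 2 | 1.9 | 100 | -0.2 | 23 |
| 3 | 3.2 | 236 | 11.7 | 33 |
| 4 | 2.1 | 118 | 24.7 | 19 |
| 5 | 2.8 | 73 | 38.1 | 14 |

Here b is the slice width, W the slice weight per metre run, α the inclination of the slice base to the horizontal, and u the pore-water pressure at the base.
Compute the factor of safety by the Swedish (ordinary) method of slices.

Ordinary method of slices: FS = Σ[c'·Δl_i + (W_i cosα_i − u_i·Δl_i)·tanφ'] / Σ W_i sinα_i, with Δl_i = b_i / cosα_i.
Slice 1: Δl = 1.2/cos(-7.4°) = 1.210 m; N'_1 = 18·cos(-7.4°) − 1·1.210 = 16.6; c'Δl = 9.92; W sinα = -2.3
Slice 2: Δl = 1.9/cos(-0.2°) = 1.900 m; N'_2 = 100·cos(-0.2°) − 23·1.900 = 56.3; c'Δl = 15.58; W sinα = -0.3
Slice 3: Δl = 3.2/cos11.7° = 3.268 m; N'_3 = 236·cos11.7° − 33·3.268 = 123.3; c'Δl = 26.80; W sinα = 47.9
Slice 4: Δl = 2.1/cos24.7° = 2.311 m; N'_4 = 118·cos24.7° − 19·2.311 = 63.3; c'Δl = 18.95; W sinα = 49.3
Slice 5: Δl = 2.8/cos38.1° = 3.558 m; N'_5 = 73·cos38.1° − 14·3.558 = 7.6; c'Δl = 29.18; W sinα = 45.0
Σc'Δl = 100.4 kN/m; ΣN' = 267.1 kN/m; ΣW sinα = 139.5 kN/m
Resisting = 100.4 + 267.1·tan28.0° = 100.4 + 142.0 = 242.5 kN/m
FS = 242.5 / 139.5 = 1.738

FS = 1.74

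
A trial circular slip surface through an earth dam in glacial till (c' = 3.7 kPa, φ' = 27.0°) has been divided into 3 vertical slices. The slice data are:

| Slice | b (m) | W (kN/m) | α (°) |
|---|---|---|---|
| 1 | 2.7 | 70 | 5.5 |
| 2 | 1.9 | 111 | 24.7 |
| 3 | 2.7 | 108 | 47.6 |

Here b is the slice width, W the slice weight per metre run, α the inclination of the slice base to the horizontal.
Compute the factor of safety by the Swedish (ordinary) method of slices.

FS = 1.18

Ordinary method of slices: FS = Σ[c'·Δl_i + (W_i cosα_i)·tanφ'] / Σ W_i sinα_i, with Δl_i = b_i / cosα_i.
Slice 1: Δl = 2.7/cos5.5° = 2.712 m; N'_1 = 70·cos5.5° = 69.7; c'Δl = 10.04; W sinα = 6.7
Slice 2: Δl = 1.9/cos24.7° = 2.091 m; N'_2 = 111·cos24.7° = 100.8; c'Δl = 7.74; W sinα = 46.4
Slice 3: Δl = 2.7/cos47.6° = 4.004 m; N'_3 = 108·cos47.6° = 72.8; c'Δl = 14.82; W sinα = 79.8
Σc'Δl = 32.6 kN/m; ΣN' = 243.3 kN/m; ΣW sinα = 132.8 kN/m
Resisting = 32.6 + 243.3·tan27.0° = 32.6 + 124.0 = 156.6 kN/m
FS = 156.6 / 132.8 = 1.179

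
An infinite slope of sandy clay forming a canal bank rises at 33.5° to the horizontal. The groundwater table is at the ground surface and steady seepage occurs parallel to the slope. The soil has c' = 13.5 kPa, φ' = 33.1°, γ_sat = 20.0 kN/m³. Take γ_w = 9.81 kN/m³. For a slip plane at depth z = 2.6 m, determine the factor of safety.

FS = 1.07

With seepage parallel to the slope and the water table at the surface, the effective normal stress on the slip plane uses the buoyant unit weight γ' = γ_sat − γ_w while the driving shear stress uses γ_sat:
FS = [c' + γ' z cos²β tanφ'] / [γ_sat z sinβ cosβ]
γ' = 20.0 − 9.81 = 10.19 kN/m³
Numerator = 13.5 + 10.19·2.6·cos²33.5°·tan33.1° = 13.5 + 10.19·2.6·0.6954·0.6519 = 25.510 kPa
Denominator = 20.0·2.6·sin33.5°·cos33.5° = 20.0·2.6·0.5519·0.8339 = 23.933 kPa
FS = 25.510 / 23.933 = 1.066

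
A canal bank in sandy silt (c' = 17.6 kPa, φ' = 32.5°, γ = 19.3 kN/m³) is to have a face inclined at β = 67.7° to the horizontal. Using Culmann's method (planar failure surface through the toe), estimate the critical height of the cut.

Culmann's analysis gives the critical failure plane at α_cr = (β + φ')/2 = (67.7 + 32.5)/2 = 50.1°, and the critical height
H_c = (4c'/γ) · sinβ cosφ' / [1 − cos(β − φ')]
    = (4·17.6/19.3) · sin67.7°·cos32.5° / [1 − cos(35.2°)]
    = 3.648 · 0.9252·0.8434 / [1 − 0.8171]
    = 3.648 · 0.7803 / 0.1829
    = 15.57 m

H_c = 15.57 m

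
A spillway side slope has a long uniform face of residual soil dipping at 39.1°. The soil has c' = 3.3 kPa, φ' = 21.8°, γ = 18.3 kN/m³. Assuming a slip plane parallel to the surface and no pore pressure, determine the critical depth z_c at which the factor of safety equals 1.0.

z_c = 0.73 m

Setting FS = 1.00 in FS = [c' + γz cos²β tanφ'] / [γz sinβ cosβ] and solving for z:
z = c' / [γ cosβ (FS·sinβ − cosβ·tanφ')]
  = 3.3 / [18.3·cos39.1°·(1.00·sin39.1° − cos39.1°·tan21.8°)]
  = 3.3 / [18.3·0.7760·(1.00·0.6307 − 0.7760·0.4000)]
  = 3.3 / 4.5485 = 0.726 m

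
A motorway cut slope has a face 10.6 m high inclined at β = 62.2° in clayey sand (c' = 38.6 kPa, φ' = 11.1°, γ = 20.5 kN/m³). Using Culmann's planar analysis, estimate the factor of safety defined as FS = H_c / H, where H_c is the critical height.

H_c = (4c'/γ) · sinβ cosφ' / [1 − cos(β − φ')]
    = (4·38.6/20.5) · sin62.2°·cos11.1° / [1 − cos51.1°]
    = 7.532 · 0.8680 / 0.3720 = 17.57 m
FS = H_c / H = 17.57 / 10.6 = 1.658

FS = 1.66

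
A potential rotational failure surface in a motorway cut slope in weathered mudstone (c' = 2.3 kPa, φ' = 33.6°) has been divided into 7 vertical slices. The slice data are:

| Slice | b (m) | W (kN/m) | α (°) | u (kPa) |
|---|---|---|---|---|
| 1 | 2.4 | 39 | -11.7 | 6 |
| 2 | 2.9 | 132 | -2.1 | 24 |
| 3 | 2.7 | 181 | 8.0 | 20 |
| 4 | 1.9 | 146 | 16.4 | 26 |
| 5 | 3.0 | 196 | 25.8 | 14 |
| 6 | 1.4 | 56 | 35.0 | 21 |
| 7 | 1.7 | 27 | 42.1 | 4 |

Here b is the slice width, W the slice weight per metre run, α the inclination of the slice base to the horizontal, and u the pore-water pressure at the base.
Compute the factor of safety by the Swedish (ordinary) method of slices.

Ordinary method of slices: FS = Σ[c'·Δl_i + (W_i cosα_i − u_i·Δl_i)·tanφ'] / Σ W_i sinα_i, with Δl_i = b_i / cosα_i.
Slice 1: Δl = 2.4/cos(-11.7°) = 2.451 m; N'_1 = 39·cos(-11.7°) − 6·2.451 = 23.5; c'Δl = 5.64; W sinα = -7.9
Slice 2: Δl = 2.9/cos(-2.1°) = 2.902 m; N'_2 = 132·cos(-2.1°) − 24·2.902 = 62.3; c'Δl = 6.67; W sinα = -4.8
Slice 3: Δl = 2.7/cos8.0° = 2.727 m; N'_3 = 181·cos8.0° − 20·2.727 = 124.7; c'Δl = 6.27; W sinα = 25.2
Slice 4: Δl = 1.9/cos16.4° = 1.981 m; N'_4 = 146·cos16.4° − 26·1.981 = 88.6; c'Δl = 4.56; W sinα = 41.2
Slice 5: Δl = 3.0/cos25.8° = 3.332 m; N'_5 = 196·cos25.8° − 14·3.332 = 129.8; c'Δl = 7.66; W sinα = 85.3
Slice 6: Δl = 1.4/cos35.0° = 1.709 m; N'_6 = 56·cos35.0° − 21·1.709 = 10.0; c'Δl = 3.93; W sinα = 32.1
Slice 7: Δl = 1.7/cos42.1° = 2.291 m; N'_7 = 27·cos42.1° − 4·2.291 = 10.9; c'Δl = 5.27; W sinα = 18.1
Σc'Δl = 40.0 kN/m; ΣN' = 449.7 kN/m; ΣW sinα = 189.2 kN/m
Resisting = 40.0 + 449.7·tan33.6° = 40.0 + 298.8 = 338.8 kN/m
FS = 338.8 / 189.2 = 1.791

FS = 1.79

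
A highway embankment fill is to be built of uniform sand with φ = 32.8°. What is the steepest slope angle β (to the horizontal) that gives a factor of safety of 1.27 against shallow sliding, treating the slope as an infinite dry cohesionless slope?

β = 26.9°

For an infinite dry cohesionless slope FS = tanφ/tanβ, so tanβ = tanφ / FS.
tanβ = tan32.8° / 1.27 = 0.6445 / 1.27 = 0.5074
β = arctan(0.5074) = 26.91°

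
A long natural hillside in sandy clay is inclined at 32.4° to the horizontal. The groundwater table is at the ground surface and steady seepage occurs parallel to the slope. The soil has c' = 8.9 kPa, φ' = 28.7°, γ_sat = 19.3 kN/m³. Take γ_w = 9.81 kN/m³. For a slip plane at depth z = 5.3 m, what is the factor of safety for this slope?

FS = 0.62

With seepage parallel to the slope and the water table at the surface, the effective normal stress on the slip plane uses the buoyant unit weight γ' = γ_sat − γ_w while the driving shear stress uses γ_sat:
FS = [c' + γ' z cos²β tanφ'] / [γ_sat z sinβ cosβ]
γ' = 19.3 − 9.81 = 9.49 kN/m³
Numerator = 8.9 + 9.49·5.3·cos²32.4°·tan28.7° = 8.9 + 9.49·5.3·0.7129·0.5475 = 28.531 kPa
Denominator = 19.3·5.3·sin32.4°·cos32.4° = 19.3·5.3·0.5358·0.8443 = 46.277 kPa
FS = 28.531 / 46.277 = 0.617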